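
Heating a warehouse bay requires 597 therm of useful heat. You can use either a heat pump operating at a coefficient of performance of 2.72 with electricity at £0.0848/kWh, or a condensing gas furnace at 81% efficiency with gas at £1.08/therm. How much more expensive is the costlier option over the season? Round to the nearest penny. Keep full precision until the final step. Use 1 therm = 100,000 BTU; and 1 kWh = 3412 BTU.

£250.50

Heat load = 597 therm × 100,000 = 59,700,000 BTU
Gas: input = 59,700,000 / 0.81 = 73,703,704 BTU = 737 therm → 737 × £1.08 = £796.00
Heat pump: 59,700,000 BTU / 3412 = 17,500 kWh heat; / 2.72 = 6,433 kWh in → × £0.0848 = £545.50
Difference = |£796.00 − £545.50| = £250.50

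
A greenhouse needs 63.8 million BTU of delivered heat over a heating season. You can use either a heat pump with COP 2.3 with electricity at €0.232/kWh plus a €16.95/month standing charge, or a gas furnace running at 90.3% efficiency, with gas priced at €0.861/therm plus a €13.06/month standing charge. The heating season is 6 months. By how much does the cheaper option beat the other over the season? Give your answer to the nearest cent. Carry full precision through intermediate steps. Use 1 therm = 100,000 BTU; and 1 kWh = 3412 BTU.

Heat load = 63.8 × 10⁶ BTU = 63,800,000 BTU
Gas: input = 63,800,000 / 0.903 = 70,653,378 BTU = 706.5 therm → 706.5 × €0.861 = €608.33; + 6 × €13.06 standing = €686.69
Heat pump: 63,800,000 BTU / 3412 = 18,700 kWh heat; / 2.3 = 8,130 kWh in → × €0.232 = €1,886.13; + 6 × €16.95 standing = €1,987.83
Difference = |€686.69 − €1,987.83| = €1,301.15

€1301.15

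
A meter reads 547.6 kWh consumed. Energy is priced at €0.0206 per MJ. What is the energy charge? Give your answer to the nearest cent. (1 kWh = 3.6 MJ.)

€40.61

547.6 kWh × (3.6 MJ/kWh) = 1,971 MJ
Cost = 1,971 MJ × €0.0206/MJ = €40.61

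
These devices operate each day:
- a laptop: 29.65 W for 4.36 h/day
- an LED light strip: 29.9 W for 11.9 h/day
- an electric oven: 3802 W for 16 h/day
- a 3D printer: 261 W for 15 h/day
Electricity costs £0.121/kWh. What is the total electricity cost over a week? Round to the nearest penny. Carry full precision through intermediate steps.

laptop: 29.65 W × 4.36 h × 7 d = 905 Wh = 0.9049 kWh
LED light strip: 29.9 W × 11.9 h × 7 d = 2,491 Wh = 2.491 kWh
electric oven: 3802 W × 16 h × 7 d = 425,824 Wh = 425.8 kWh
3D printer: 261 W × 15 h × 7 d = 27,405 Wh = 27.41 kWh
Total energy = 0.9049 + 2.491 + 425.8 + 27.41 = 456.6 kWh
Cost = 456.6 kWh × £0.121 = £55.25

£55.25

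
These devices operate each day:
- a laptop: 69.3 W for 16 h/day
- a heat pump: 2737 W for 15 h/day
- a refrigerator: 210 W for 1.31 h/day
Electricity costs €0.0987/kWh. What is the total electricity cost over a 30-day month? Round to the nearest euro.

laptop: 69.3 W × 16 h × 30 d = 33,264 Wh = 33.26 kWh
heat pump: 2737 W × 15 h × 30 d = 1,231,650 Wh = 1,232 kWh
refrigerator: 210 W × 1.31 h × 30 d = 8,253 Wh = 8.253 kWh
Total energy = 33.26 + 1,232 + 8.253 = 1,273 kWh
Cost = 1,273 kWh × €0.0987 = €125.66 ≈ €126

€126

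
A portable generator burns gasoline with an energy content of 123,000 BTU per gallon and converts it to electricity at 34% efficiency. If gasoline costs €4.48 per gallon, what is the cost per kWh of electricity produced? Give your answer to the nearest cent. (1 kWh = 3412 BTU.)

€0.37

Electrical output per gallon = 123,000 BTU × 0.34 / 3412 BTU/kWh = 12.26 kWh
Cost per kWh = €4.48 / 12.26 kWh = €0.366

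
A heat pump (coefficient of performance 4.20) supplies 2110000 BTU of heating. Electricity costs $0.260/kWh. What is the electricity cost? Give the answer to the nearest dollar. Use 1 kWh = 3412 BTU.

$38

Heat delivered = 2,110,000 BTU / 3412 = 618.4 kWh
Electrical input = 618.4 kWh / 4.20 = 147.2 kWh
Cost = 147.2 × $0.260/kWh = $38.28 ≈ $38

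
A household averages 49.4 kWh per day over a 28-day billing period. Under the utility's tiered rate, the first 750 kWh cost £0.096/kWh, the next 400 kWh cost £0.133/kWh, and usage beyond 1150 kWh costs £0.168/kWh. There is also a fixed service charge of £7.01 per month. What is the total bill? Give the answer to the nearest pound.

Usage = 49.4 kWh/day × 28 days = 1383.2 kWh
First 750 kWh × £0.096 = £72.00
Next 400 kWh × £0.133 = £53.20
Remaining 233.2 kWh × £0.168 = £39.18
Energy charge = £164.38; + service £7.01 = £171.39 ≈ £171

£171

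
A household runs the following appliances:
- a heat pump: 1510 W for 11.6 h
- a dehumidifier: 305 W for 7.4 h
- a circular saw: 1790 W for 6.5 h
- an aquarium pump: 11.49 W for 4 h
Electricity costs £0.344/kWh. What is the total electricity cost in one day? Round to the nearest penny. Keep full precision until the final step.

heat pump: 1510 W × 11.6 h = 17,516 Wh = 17.52 kWh
dehumidifier: 305 W × 7.4 h = 2,257 Wh = 2.257 kWh
circular saw: 1790 W × 6.5 h = 11,635 Wh = 11.63 kWh
aquarium pump: 11.49 W × 4 h = 46 Wh = 0.04596 kWh
Total energy = 17.52 + 2.257 + 11.63 + 0.04596 = 31.45 kWh
Cost = 31.45 kWh × £0.344 = £10.82

£10.82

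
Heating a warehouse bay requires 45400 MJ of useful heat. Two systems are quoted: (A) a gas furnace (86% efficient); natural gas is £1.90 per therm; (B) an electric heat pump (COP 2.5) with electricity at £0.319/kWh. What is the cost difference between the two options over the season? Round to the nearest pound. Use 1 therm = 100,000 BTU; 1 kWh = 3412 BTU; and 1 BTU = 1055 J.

£659

Heat load = 45400 MJ = 45,400,000,000 J / 1055 = 43,033,175 BTU
Gas: input = 43,033,175 / 0.86 = 50,038,576 BTU = 500.4 therm → 500.4 × £1.90 = £950.73
Heat pump: 43,033,175 BTU / 3412 = 12,610 kWh heat; / 2.5 = 5,045 kWh in → × £0.319 = £1,609.33
Difference = |£950.73 − £1,609.33| = £658.60 ≈ £659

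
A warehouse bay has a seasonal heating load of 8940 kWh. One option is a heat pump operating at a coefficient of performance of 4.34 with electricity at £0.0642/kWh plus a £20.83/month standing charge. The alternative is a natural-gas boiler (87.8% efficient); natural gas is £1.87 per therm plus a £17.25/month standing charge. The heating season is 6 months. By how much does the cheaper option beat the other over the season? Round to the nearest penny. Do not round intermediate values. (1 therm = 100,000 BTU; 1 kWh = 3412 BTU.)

Heat load = 8940 kWh × 3412 = 30,503,280 BTU
Gas: input = 30,503,280 / 0.878 = 34,741,777 BTU = 347.4 therm → 347.4 × £1.87 = £649.67; + 6 × £17.25 standing = £753.17
Heat pump: 30,503,280 BTU / 3412 = 8,940 kWh heat; / 4.34 = 2,060 kWh in → × £0.0642 = £132.25; + 6 × £20.83 standing = £257.23
Difference = |£753.17 − £257.23| = £495.95

£495.95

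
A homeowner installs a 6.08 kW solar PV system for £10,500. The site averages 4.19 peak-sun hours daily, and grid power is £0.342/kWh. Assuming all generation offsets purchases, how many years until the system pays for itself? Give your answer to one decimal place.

3.3 years

Daily generation = 6.08 kW × 4.19 h = 25.48 kWh
Annual generation = 25.48 × 365 = 9298.4 kWh
Annual savings = 9298.4 × £0.342 = £3,180.07
Payback = £10,500 / £3,180.07 = 3.3 years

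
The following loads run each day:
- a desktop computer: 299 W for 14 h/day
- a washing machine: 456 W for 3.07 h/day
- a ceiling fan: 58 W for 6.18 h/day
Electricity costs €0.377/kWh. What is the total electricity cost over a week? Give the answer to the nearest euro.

€16

desktop computer: 299 W × 14 h × 7 d = 29,302 Wh = 29.3 kWh
washing machine: 456 W × 3.07 h × 7 d = 9,799 Wh = 9.799 kWh
ceiling fan: 58 W × 6.18 h × 7 d = 2,509 Wh = 2.509 kWh
Total energy = 29.3 + 9.799 + 2.509 = 41.61 kWh
Cost = 41.61 kWh × €0.377 = €15.69 ≈ €16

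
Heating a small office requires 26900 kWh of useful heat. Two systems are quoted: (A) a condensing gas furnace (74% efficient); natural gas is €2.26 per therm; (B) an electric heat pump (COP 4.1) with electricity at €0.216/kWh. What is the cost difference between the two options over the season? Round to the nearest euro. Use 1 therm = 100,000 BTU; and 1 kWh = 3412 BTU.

€1386

Heat load = 26900 kWh × 3412 = 91,782,800 BTU
Gas: input = 91,782,800 / 0.74 = 124,030,811 BTU = 1,240 therm → 1,240 × €2.26 = €2,803.10
Heat pump: 91,782,800 BTU / 3412 = 26,900 kWh heat; / 4.1 = 6,561 kWh in → × €0.216 = €1,417.17
Difference = |€2,803.10 − €1,417.17| = €1,385.93 ≈ €1386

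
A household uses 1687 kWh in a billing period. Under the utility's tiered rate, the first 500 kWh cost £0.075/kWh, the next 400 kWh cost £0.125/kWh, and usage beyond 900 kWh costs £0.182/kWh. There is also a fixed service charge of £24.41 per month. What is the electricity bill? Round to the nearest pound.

£255

First 500 kWh × £0.075 = £37.50
Next 400 kWh × £0.125 = £50.00
Remaining 787 kWh × £0.182 = £143.23
Energy charge = £230.73; + service £24.41 = £255.14 ≈ £255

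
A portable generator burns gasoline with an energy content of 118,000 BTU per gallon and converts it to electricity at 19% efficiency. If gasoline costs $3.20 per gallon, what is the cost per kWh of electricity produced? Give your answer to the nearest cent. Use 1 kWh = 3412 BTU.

$0.49

Electrical output per gallon = 118,000 BTU × 0.19 / 3412 BTU/kWh = 6.571 kWh
Cost per kWh = $3.20 / 6.571 kWh = $0.487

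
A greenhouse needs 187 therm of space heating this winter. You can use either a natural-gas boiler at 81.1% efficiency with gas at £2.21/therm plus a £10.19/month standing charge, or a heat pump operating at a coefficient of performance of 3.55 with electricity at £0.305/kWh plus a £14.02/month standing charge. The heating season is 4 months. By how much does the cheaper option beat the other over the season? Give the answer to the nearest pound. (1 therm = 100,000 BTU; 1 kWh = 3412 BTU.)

£23

Heat load = 187 therm × 100,000 = 18,700,000 BTU
Gas: input = 18,700,000 / 0.811 = 23,057,953 BTU = 230.6 therm → 230.6 × £2.21 = £509.58; + 4 × £10.19 standing = £550.34
Heat pump: 18,700,000 BTU / 3412 = 5,481 kWh heat; / 3.55 = 1,544 kWh in → × £0.305 = £470.87; + 4 × £14.02 standing = £526.95
Difference = |£550.34 − £526.95| = £23.39 ≈ £23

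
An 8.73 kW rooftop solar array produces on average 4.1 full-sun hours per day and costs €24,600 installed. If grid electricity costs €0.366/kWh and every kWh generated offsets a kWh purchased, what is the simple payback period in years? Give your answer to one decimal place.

Daily generation = 8.73 kW × 4.1 h = 35.79 kWh
Annual generation = 35.79 × 365 = 13064 kWh
Annual savings = 13064 × €0.366 = €4,781.59
Payback = €24,600 / €4,781.59 = 5.14 years

5.1 years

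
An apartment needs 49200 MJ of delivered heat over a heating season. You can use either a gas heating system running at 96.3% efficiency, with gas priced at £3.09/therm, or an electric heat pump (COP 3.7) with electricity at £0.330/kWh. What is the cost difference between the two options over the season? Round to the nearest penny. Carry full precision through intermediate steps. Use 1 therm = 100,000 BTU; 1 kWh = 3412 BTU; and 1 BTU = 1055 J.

£277.36

Heat load = 49200 MJ = 49,200,000,000 J / 1055 = 46,635,071 BTU
Gas: input = 46,635,071 / 0.963 = 48,426,865 BTU = 484.3 therm → 484.3 × £3.09 = £1,496.39
Heat pump: 46,635,071 BTU / 3412 = 13,670 kWh heat; / 3.7 = 3,694 kWh in → × £0.330 = £1,219.03
Difference = |£1,496.39 − £1,219.03| = £277.36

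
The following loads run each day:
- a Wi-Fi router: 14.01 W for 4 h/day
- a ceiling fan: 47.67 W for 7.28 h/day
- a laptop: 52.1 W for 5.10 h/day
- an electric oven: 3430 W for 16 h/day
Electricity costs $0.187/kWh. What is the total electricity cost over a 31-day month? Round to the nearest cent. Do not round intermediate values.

Wi-Fi router: 14.01 W × 4 h × 31 d = 1,737 Wh = 1.737 kWh
ceiling fan: 47.67 W × 7.28 h × 31 d = 10,758 Wh = 10.76 kWh
laptop: 52.1 W × 5.10 h × 31 d = 8,237 Wh = 8.237 kWh
electric oven: 3430 W × 16 h × 31 d = 1,701,280 Wh = 1,701 kWh
Total energy = 1.737 + 10.76 + 8.237 + 1,701 = 1,722 kWh
Cost = 1,722 kWh × $0.187 = $322.02

$322.02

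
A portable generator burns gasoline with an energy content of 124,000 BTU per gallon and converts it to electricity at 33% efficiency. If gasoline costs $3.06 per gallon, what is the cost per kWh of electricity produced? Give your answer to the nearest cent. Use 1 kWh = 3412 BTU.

$0.26

Electrical output per gallon = 124,000 BTU × 0.33 / 3412 BTU/kWh = 11.99 kWh
Cost per kWh = $3.06 / 11.99 kWh = $0.255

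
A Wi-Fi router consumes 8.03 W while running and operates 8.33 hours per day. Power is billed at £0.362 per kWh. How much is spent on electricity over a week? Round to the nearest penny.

£0.17

Energy = 8.03 W × 8.33 h/day × 7 days = 468 Wh = 0.4682 kWh
Cost = 0.4682 kWh × £0.362/kWh = £0.17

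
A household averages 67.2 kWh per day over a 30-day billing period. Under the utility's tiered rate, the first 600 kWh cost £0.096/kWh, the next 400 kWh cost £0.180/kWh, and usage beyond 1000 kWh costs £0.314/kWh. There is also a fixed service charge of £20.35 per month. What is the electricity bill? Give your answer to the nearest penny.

Usage = 67.2 kWh/day × 30 days = 2016 kWh
First 600 kWh × £0.096 = £57.60
Next 400 kWh × £0.180 = £72.00
Remaining 1016 kWh × £0.314 = £319.02
Energy charge = £448.62; + service £20.35 = £468.97

£468.97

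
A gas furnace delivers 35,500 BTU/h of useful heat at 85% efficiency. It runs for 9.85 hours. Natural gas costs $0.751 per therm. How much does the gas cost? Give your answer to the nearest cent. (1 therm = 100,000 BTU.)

Heat delivered = 35,500 BTU/h × 9.85 h = 349,675 BTU
Gas input = 349,675 / 0.85 = 411,382 BTU
= 411,382 / 100,000 = 4.114 therm
Cost = 4.114 × $0.751/therm = $3.09

$3.09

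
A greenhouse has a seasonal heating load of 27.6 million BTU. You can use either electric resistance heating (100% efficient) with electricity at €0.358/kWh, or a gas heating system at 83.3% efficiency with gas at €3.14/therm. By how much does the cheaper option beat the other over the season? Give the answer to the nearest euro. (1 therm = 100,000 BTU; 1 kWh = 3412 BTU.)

Heat load = 27.6 × 10⁶ BTU = 27,600,000 BTU
Gas: input = 27,600,000 / 0.833 = 33,133,253 BTU = 331.3 therm → 331.3 × €3.14 = €1,040.38
Electric: 27,600,000 BTU / 3412 = 8,089 kWh → × €0.358 = €2,895.90
Difference = |€1,040.38 − €2,895.90| = €1,855.51 ≈ €1856

€1856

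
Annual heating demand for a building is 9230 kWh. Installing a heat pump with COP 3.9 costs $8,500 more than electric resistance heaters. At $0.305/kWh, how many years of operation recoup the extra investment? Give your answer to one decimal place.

Resistance: 9230 kWh × $0.305 = $2,815.15/yr
Heat pump: 9230 / 3.9 = 2367 kWh in → × $0.305 = $721.83/yr
Annual savings = $2,093.32
Payback = $8,500 / $2,093.32 = 4.06 years

4.1 years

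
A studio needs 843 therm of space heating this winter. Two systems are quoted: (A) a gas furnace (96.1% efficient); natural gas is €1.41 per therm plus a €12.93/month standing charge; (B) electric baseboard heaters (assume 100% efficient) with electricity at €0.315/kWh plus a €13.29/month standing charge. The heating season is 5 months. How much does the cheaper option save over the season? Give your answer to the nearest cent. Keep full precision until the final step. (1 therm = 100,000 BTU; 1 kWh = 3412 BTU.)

€6547.61

Heat load = 843 therm × 100,000 = 84,300,000 BTU
Gas: input = 84,300,000 / 0.961 = 87,721,124 BTU = 877.2 therm → 877.2 × €1.41 = €1,236.87; + 5 × €12.93 standing = €1,301.52
Electric: 84,300,000 BTU / 3412 = 24,710 kWh → × €0.315 = €7,782.68; + 5 × €13.29 standing = €7,849.13
Difference = |€1,301.52 − €7,849.13| = €6,547.61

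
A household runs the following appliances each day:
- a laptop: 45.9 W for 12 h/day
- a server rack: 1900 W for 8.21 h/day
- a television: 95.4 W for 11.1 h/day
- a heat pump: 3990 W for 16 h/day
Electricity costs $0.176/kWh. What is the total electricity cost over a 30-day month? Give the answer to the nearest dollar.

$428

laptop: 45.9 W × 12 h × 30 d = 16,524 Wh = 16.52 kWh
server rack: 1900 W × 8.21 h × 30 d = 467,970 Wh = 468 kWh
television: 95.4 W × 11.1 h × 30 d = 31,768 Wh = 31.77 kWh
heat pump: 3990 W × 16 h × 30 d = 1,915,200 Wh = 1,915 kWh
Total energy = 16.52 + 468 + 31.77 + 1,915 = 2,431 kWh
Cost = 2,431 kWh × $0.176 = $427.94 ≈ $428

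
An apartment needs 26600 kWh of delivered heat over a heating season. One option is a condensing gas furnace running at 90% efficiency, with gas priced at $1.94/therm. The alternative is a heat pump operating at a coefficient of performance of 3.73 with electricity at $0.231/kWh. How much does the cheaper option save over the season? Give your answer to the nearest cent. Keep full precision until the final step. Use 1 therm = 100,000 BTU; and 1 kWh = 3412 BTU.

Heat load = 26600 kWh × 3412 = 90,759,200 BTU
Gas: input = 90,759,200 / 0.900 = 100,843,556 BTU = 1,008 therm → 1,008 × $1.94 = $1,956.36
Heat pump: 90,759,200 BTU / 3412 = 26,600 kWh heat; / 3.73 = 7,131 kWh in → × $0.231 = $1,647.35
Difference = |$1,956.36 − $1,647.35| = $309.02

$309.02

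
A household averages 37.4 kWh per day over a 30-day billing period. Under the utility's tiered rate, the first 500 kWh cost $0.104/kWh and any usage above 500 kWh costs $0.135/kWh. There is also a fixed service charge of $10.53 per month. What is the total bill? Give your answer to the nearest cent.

Usage = 37.4 kWh/day × 30 days = 1122 kWh
First 500 kWh × $0.104 = $52.00
Remaining 622 kWh × $0.135 = $83.97
Energy charge = $135.97; + service $10.53 = $146.50

$146.50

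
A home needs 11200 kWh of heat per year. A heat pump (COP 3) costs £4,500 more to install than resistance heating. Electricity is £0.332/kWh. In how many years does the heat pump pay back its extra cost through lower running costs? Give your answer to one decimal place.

1.8 years

Resistance: 11200 kWh × £0.332 = £3,718.40/yr
Heat pump: 11200 / 3 = 3733 kWh in → × £0.332 = £1,239.47/yr
Annual savings = £2,478.93
Payback = £4,500 / £2,478.93 = 1.82 years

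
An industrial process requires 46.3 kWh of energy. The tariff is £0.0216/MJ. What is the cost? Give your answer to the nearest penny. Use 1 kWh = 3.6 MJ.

46.3 kWh × (3.6 MJ/kWh) = 166.7 MJ
Cost = 166.7 MJ × £0.0216/MJ = £3.60

£3.60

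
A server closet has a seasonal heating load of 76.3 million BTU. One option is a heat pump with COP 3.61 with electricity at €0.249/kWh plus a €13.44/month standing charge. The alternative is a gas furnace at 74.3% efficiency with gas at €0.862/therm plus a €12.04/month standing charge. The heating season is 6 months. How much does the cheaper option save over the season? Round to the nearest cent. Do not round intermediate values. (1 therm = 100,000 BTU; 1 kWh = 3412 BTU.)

€665.63

Heat load = 76.3 × 10⁶ BTU = 76,300,000 BTU
Gas: input = 76,300,000 / 0.743 = 102,691,790 BTU = 1,027 therm → 1,027 × €0.862 = €885.20; + 6 × €12.04 standing = €957.44
Heat pump: 76,300,000 BTU / 3412 = 22,360 kWh heat; / 3.61 = 6,195 kWh in → × €0.249 = €1,542.44; + 6 × €13.44 standing = €1,623.08
Difference = |€957.44 − €1,623.08| = €665.63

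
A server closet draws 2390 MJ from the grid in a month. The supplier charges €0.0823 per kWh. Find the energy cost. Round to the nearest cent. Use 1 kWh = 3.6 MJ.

€54.64

2390 MJ × (0.27778 kWh/MJ) = 663.9 kWh
Cost = 663.9 kWh × €0.0823/kWh = €54.64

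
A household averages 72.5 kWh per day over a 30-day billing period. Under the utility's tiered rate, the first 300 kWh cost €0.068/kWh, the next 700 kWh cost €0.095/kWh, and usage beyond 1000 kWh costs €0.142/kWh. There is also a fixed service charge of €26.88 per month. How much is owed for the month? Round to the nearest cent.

€280.63

Usage = 72.5 kWh/day × 30 days = 2175 kWh
First 300 kWh × €0.068 = €20.40
Next 700 kWh × €0.095 = €66.50
Remaining 1175 kWh × €0.142 = €166.85
Energy charge = €253.75; + service €26.88 = €280.63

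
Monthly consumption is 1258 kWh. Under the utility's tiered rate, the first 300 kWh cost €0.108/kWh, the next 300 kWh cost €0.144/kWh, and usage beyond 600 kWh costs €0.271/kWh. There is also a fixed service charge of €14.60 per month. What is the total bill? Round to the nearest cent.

€268.52

First 300 kWh × €0.108 = €32.40
Next 300 kWh × €0.144 = €43.20
Remaining 658 kWh × €0.271 = €178.32
Energy charge = €253.92; + service €14.60 = €268.52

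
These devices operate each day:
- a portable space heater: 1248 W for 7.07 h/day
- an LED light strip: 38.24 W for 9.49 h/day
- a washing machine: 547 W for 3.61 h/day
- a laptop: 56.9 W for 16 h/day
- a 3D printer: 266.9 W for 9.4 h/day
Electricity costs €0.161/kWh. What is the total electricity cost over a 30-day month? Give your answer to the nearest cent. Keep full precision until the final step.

€70.42

portable space heater: 1248 W × 7.07 h × 30 d = 264,701 Wh = 264.7 kWh
LED light strip: 38.24 W × 9.49 h × 30 d = 10,887 Wh = 10.89 kWh
washing machine: 547 W × 3.61 h × 30 d = 59,240 Wh = 59.24 kWh
laptop: 56.9 W × 16 h × 30 d = 27,312 Wh = 27.31 kWh
3D printer: 266.9 W × 9.4 h × 30 d = 75,266 Wh = 75.27 kWh
Total energy = 264.7 + 10.89 + 59.24 + 27.31 + 75.27 = 437.4 kWh
Cost = 437.4 kWh × €0.161 = €70.42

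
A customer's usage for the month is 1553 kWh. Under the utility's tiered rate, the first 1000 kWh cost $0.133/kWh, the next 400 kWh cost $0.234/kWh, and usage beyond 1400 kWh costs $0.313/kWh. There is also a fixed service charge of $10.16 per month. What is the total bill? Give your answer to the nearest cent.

First 1000 kWh × $0.133 = $133.00
Next 400 kWh × $0.234 = $93.60
Remaining 153 kWh × $0.313 = $47.89
Energy charge = $274.49; + service $10.16 = $284.65

$284.65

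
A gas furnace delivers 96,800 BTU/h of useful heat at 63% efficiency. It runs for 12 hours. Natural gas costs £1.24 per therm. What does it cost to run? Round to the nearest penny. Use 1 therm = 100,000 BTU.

£22.86

Heat delivered = 96,800 BTU/h × 12 h = 1,161,600 BTU
Gas input = 1,161,600 / 0.63 = 1,843,810 BTU
= 1,843,810 / 100,000 = 18.44 therm
Cost = 18.44 × £1.24/therm = £22.86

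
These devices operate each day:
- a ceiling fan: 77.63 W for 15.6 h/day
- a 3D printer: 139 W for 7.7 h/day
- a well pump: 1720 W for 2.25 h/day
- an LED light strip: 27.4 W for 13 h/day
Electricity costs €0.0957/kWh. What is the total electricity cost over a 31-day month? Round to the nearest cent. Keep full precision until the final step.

ceiling fan: 77.63 W × 15.6 h × 31 d = 37,542 Wh = 37.54 kWh
3D printer: 139 W × 7.7 h × 31 d = 33,179 Wh = 33.18 kWh
well pump: 1720 W × 2.25 h × 31 d = 119,970 Wh = 120 kWh
LED light strip: 27.4 W × 13 h × 31 d = 11,042 Wh = 11.04 kWh
Total energy = 37.54 + 33.18 + 120 + 11.04 = 201.7 kWh
Cost = 201.7 kWh × €0.0957 = €19.31

€19.31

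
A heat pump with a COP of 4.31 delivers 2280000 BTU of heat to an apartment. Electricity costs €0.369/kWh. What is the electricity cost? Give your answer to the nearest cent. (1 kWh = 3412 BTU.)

Heat delivered = 2,280,000 BTU / 3412 = 668.2 kWh
Electrical input = 668.2 kWh / 4.31 = 155 kWh
Cost = 155 × €0.369/kWh = €57.21

€57.21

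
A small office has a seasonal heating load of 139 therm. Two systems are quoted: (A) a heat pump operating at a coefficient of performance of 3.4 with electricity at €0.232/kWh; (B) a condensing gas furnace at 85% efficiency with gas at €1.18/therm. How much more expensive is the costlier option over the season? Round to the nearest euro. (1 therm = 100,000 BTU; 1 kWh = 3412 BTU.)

Heat load = 139 therm × 100,000 = 13,900,000 BTU
Gas: input = 13,900,000 / 0.85 = 16,352,941 BTU = 163.5 therm → 163.5 × €1.18 = €192.96
Heat pump: 13,900,000 BTU / 3412 = 4,074 kWh heat; / 3.4 = 1,198 kWh in → × €0.232 = €277.98
Difference = |€192.96 − €277.98| = €85.02 ≈ €85

€85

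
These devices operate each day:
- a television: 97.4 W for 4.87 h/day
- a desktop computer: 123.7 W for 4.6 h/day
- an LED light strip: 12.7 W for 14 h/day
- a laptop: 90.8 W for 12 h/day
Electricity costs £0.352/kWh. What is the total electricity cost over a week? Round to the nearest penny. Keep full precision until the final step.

£5.69

television: 97.4 W × 4.87 h × 7 d = 3,320 Wh = 3.32 kWh
desktop computer: 123.7 W × 4.6 h × 7 d = 3,983 Wh = 3.983 kWh
LED light strip: 12.7 W × 14 h × 7 d = 1,245 Wh = 1.245 kWh
laptop: 90.8 W × 12 h × 7 d = 7,627 Wh = 7.627 kWh
Total energy = 3.32 + 3.983 + 1.245 + 7.627 = 16.18 kWh
Cost = 16.18 kWh × £0.352 = £5.69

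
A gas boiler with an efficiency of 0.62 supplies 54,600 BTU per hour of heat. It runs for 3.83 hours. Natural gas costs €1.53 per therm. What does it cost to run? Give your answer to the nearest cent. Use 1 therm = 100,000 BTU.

€5.16

Heat delivered = 54,600 BTU/h × 3.83 h = 209,118 BTU
Gas input = 209,118 / 0.62 = 337,287 BTU
= 337,287 / 100,000 = 3.373 therm
Cost = 3.373 × €1.53/therm = €5.16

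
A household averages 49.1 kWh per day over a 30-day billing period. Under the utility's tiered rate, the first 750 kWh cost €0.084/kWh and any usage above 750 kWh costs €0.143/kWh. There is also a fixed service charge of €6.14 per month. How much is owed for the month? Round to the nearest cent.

€172.53

Usage = 49.1 kWh/day × 30 days = 1473 kWh
First 750 kWh × €0.084 = €63.00
Remaining 723 kWh × €0.143 = €103.39
Energy charge = €166.39; + service €6.14 = €172.53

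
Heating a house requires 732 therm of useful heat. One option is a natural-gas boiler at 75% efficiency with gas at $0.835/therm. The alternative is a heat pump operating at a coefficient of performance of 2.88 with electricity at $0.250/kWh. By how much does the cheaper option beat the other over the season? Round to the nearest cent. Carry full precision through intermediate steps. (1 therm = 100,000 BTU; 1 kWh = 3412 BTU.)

Heat load = 732 therm × 100,000 = 73,200,000 BTU
Gas: input = 73,200,000 / 0.75 = 97,600,000 BTU = 976 therm → 976 × $0.835 = $814.96
Heat pump: 73,200,000 BTU / 3412 = 21,450 kWh heat; / 2.88 = 7,449 kWh in → × $0.250 = $1,862.30
Difference = |$814.96 − $1,862.30| = $1,047.34

$1047.34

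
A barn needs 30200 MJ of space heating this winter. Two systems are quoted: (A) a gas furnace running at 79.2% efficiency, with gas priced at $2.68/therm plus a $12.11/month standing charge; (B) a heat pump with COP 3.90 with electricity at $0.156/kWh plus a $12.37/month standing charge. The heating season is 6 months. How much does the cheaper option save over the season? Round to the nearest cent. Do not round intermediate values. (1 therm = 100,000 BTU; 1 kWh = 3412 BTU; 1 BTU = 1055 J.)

$631.50

Heat load = 30200 MJ = 30,200,000,000 J / 1055 = 28,625,592 BTU
Gas: input = 28,625,592 / 0.792 = 36,143,425 BTU = 361.4 therm → 361.4 × $2.68 = $968.64; + 6 × $12.11 standing = $1,041.30
Heat pump: 28,625,592 BTU / 3412 = 8,390 kWh heat; / 3.90 = 2,151 kWh in → × $0.156 = $335.59; + 6 × $12.37 standing = $409.81
Difference = |$1,041.30 − $409.81| = $631.50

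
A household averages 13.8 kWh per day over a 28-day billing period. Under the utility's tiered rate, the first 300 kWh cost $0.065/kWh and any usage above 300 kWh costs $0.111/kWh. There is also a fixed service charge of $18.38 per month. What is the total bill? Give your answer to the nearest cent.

Usage = 13.8 kWh/day × 28 days = 386.4 kWh
First 300 kWh × $0.065 = $19.50
Remaining 86.4 kWh × $0.111 = $9.59
Energy charge = $29.09; + service $18.38 = $47.47

$47.47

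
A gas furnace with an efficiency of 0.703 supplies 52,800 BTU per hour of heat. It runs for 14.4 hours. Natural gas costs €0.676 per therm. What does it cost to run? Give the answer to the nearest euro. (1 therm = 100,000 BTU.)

Heat delivered = 52,800 BTU/h × 14.4 h = 760,320 BTU
Gas input = 760,320 / 0.703 = 1,081,536 BTU
= 1,081,536 / 100,000 = 10.82 therm
Cost = 10.82 × €0.676/therm = €7.31 ≈ €7

€7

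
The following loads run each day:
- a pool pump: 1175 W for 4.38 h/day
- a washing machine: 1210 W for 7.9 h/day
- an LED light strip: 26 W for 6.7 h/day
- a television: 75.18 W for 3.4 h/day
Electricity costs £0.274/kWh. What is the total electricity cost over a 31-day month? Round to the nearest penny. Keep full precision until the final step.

£128.56

pool pump: 1175 W × 4.38 h × 31 d = 159,542 Wh = 159.5 kWh
washing machine: 1210 W × 7.9 h × 31 d = 296,329 Wh = 296.3 kWh
LED light strip: 26 W × 6.7 h × 31 d = 5,400 Wh = 5.4 kWh
television: 75.18 W × 3.4 h × 31 d = 7,924 Wh = 7.924 kWh
Total energy = 159.5 + 296.3 + 5.4 + 7.924 = 469.2 kWh
Cost = 469.2 kWh × £0.274 = £128.56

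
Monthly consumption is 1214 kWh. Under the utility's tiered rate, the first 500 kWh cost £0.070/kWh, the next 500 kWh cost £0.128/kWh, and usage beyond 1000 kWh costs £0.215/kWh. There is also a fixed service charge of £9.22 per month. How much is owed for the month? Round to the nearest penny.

First 500 kWh × £0.070 = £35.00
Next 500 kWh × £0.128 = £64.00
Remaining 214 kWh × £0.215 = £46.01
Energy charge = £145.01; + service £9.22 = £154.23

£154.23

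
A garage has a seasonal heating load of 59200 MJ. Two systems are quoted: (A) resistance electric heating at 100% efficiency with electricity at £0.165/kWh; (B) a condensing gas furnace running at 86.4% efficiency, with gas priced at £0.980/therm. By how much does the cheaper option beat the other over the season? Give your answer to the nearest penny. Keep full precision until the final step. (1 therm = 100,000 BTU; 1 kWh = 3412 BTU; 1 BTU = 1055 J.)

Heat load = 59200 MJ = 59,200,000,000 J / 1055 = 56,113,744 BTU
Gas: input = 56,113,744 / 0.864 = 64,946,463 BTU = 649.5 therm → 649.5 × £0.980 = £636.48
Electric: 56,113,744 BTU / 3412 = 16,450 kWh → × £0.165 = £2,713.59
Difference = |£636.48 − £2,713.59| = £2,077.11

£2077.11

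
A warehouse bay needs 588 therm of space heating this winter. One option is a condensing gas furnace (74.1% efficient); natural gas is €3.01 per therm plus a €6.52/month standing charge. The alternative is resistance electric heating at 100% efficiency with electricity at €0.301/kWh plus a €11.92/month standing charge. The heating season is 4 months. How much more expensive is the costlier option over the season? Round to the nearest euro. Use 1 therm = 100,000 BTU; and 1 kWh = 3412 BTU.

Heat load = 588 therm × 100,000 = 58,800,000 BTU
Gas: input = 58,800,000 / 0.741 = 79,352,227 BTU = 793.5 therm → 793.5 × €3.01 = €2,388.50; + 4 × €6.52 standing = €2,414.58
Electric: 58,800,000 BTU / 3412 = 17,230 kWh → × €0.301 = €5,187.22; + 4 × €11.92 standing = €5,234.90
Difference = |€2,414.58 − €5,234.90| = €2,820.32 ≈ €2820

€2820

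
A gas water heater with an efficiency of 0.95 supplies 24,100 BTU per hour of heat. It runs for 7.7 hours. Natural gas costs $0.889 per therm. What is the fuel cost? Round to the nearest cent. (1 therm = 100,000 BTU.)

$1.74

Heat delivered = 24,100 BTU/h × 7.7 h = 185,570 BTU
Gas input = 185,570 / 0.95 = 195,337 BTU
= 195,337 / 100,000 = 1.953 therm
Cost = 1.953 × $0.889/therm = $1.74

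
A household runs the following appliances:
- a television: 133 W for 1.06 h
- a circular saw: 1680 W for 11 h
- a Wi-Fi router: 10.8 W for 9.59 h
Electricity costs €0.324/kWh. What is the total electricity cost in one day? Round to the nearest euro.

television: 133 W × 1.06 h = 141 Wh = 0.141 kWh
circular saw: 1680 W × 11 h = 18,480 Wh = 18.48 kWh
Wi-Fi router: 10.8 W × 9.59 h = 104 Wh = 0.1036 kWh
Total energy = 0.141 + 18.48 + 0.1036 = 18.72 kWh
Cost = 18.72 kWh × €0.324 = €6.07 ≈ €6

€6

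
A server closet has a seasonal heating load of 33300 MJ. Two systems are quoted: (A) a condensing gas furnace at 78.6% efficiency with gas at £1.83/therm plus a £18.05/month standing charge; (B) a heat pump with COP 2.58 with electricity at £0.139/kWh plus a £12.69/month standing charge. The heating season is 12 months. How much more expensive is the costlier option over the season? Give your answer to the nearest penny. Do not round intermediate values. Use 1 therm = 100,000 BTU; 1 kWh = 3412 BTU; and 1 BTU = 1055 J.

Heat load = 33300 MJ = 33,300,000,000 J / 1055 = 31,563,981 BTU
Gas: input = 31,563,981 / 0.786 = 40,157,737 BTU = 401.6 therm → 401.6 × £1.83 = £734.89; + 12 × £18.05 standing = £951.49
Heat pump: 31,563,981 BTU / 3412 = 9,251 kWh heat; / 2.58 = 3,586 kWh in → × £0.139 = £498.40; + 12 × £12.69 standing = £650.68
Difference = |£951.49 − £650.68| = £300.81

£300.81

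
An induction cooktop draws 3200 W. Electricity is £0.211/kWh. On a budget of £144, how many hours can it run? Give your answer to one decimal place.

213.3 h

Energy budget = £144 / £0.211 per kWh = 682.5 kWh = 682,464 Wh
Runtime = 682,464 Wh / 3200 W = 213.3 h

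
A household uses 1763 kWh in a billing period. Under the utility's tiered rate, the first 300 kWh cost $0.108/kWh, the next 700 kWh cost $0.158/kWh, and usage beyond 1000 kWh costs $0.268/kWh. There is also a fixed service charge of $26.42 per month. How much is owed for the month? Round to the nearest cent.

$373.90

First 300 kWh × $0.108 = $32.40
Next 700 kWh × $0.158 = $110.60
Remaining 763 kWh × $0.268 = $204.48
Energy charge = $347.48; + service $26.42 = $373.90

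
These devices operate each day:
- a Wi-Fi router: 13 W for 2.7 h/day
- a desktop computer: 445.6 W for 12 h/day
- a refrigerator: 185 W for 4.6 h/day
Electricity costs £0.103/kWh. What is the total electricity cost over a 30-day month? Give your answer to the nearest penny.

Wi-Fi router: 13 W × 2.7 h × 30 d = 1,053 Wh = 1.053 kWh
desktop computer: 445.6 W × 12 h × 30 d = 160,416 Wh = 160.4 kWh
refrigerator: 185 W × 4.6 h × 30 d = 25,530 Wh = 25.53 kWh
Total energy = 1.053 + 160.4 + 25.53 = 187 kWh
Cost = 187 kWh × £0.103 = £19.26

£19.26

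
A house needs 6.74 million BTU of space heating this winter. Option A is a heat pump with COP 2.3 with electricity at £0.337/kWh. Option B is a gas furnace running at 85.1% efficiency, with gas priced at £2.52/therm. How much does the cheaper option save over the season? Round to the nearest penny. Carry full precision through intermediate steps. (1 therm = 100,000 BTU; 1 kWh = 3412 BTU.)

£89.85

Heat load = 6.74 × 10⁶ BTU = 6,740,000 BTU
Gas: input = 6,740,000 / 0.851 = 7,920,094 BTU = 79.2 therm → 79.2 × £2.52 = £199.59
Heat pump: 6,740,000 BTU / 3412 = 1,975 kWh heat; / 2.3 = 858.9 kWh in → × £0.337 = £289.44
Difference = |£199.59 − £289.44| = £89.85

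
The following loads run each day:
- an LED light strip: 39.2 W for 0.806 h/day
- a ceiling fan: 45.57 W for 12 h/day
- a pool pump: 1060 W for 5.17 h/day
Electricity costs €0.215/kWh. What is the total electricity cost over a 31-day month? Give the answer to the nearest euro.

LED light strip: 39.2 W × 0.806 h × 31 d = 979 Wh = 0.9795 kWh
ceiling fan: 45.57 W × 12 h × 31 d = 16,952 Wh = 16.95 kWh
pool pump: 1060 W × 5.17 h × 31 d = 169,886 Wh = 169.9 kWh
Total energy = 0.9795 + 16.95 + 169.9 = 187.8 kWh
Cost = 187.8 kWh × €0.215 = €40.38 ≈ €40

€40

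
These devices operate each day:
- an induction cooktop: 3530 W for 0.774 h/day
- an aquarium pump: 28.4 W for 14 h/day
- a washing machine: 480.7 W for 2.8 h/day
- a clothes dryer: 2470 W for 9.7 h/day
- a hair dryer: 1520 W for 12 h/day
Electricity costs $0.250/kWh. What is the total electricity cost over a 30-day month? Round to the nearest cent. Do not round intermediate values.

induction cooktop: 3530 W × 0.774 h × 30 d = 81,967 Wh = 81.97 kWh
aquarium pump: 28.4 W × 14 h × 30 d = 11,928 Wh = 11.93 kWh
washing machine: 480.7 W × 2.8 h × 30 d = 40,379 Wh = 40.38 kWh
clothes dryer: 2470 W × 9.7 h × 30 d = 718,770 Wh = 718.8 kWh
hair dryer: 1520 W × 12 h × 30 d = 547,200 Wh = 547.2 kWh
Total energy = 81.97 + 11.93 + 40.38 + 718.8 + 547.2 = 1,400 kWh
Cost = 1,400 kWh × $0.250 = $350.06

$350.06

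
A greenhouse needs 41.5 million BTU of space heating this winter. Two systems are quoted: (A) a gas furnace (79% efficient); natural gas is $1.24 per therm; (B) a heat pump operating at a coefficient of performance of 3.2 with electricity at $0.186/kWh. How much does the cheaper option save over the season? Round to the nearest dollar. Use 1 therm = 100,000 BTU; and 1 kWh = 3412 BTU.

$56

Heat load = 41.5 × 10⁶ BTU = 41,500,000 BTU
Gas: input = 41,500,000 / 0.79 = 52,531,646 BTU = 525.3 therm → 525.3 × $1.24 = $651.39
Heat pump: 41,500,000 BTU / 3412 = 12,160 kWh heat; / 3.2 = 3,801 kWh in → × $0.186 = $706.97
Difference = |$651.39 − $706.97| = $55.58 ≈ $56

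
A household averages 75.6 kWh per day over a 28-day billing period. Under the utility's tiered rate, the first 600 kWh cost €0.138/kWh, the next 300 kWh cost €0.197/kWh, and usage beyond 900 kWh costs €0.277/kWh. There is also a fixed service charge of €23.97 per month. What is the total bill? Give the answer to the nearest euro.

Usage = 75.6 kWh/day × 28 days = 2116.8 kWh
First 600 kWh × €0.138 = €82.80
Next 300 kWh × €0.197 = €59.10
Remaining 1216.8 kWh × €0.277 = €337.05
Energy charge = €478.95; + service €23.97 = €502.92 ≈ €503

€503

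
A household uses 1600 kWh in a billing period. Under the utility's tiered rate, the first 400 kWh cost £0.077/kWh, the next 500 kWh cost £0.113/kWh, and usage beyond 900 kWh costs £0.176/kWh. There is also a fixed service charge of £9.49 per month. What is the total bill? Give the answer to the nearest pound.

£220

First 400 kWh × £0.077 = £30.80
Next 500 kWh × £0.113 = £56.50
Remaining 700 kWh × £0.176 = £123.20
Energy charge = £210.50; + service £9.49 = £219.99 ≈ £220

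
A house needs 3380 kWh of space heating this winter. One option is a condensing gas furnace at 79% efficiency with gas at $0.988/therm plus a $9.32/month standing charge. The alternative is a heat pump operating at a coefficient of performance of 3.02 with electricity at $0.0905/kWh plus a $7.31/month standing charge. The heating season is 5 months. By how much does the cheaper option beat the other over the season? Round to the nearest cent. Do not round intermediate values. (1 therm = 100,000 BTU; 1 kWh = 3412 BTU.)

$52.99

Heat load = 3380 kWh × 3412 = 11,532,560 BTU
Gas: input = 11,532,560 / 0.79 = 14,598,177 BTU = 146 therm → 146 × $0.988 = $144.23; + 5 × $9.32 standing = $190.83
Heat pump: 11,532,560 BTU / 3412 = 3,380 kWh heat; / 3.02 = 1,119 kWh in → × $0.0905 = $101.29; + 5 × $7.31 standing = $137.84
Difference = |$190.83 − $137.84| = $52.99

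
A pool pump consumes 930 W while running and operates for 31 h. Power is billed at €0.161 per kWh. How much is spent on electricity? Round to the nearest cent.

€4.64

Energy = 930 W × 31 h = 28,830 Wh = 28.83 kWh
Cost = 28.83 kWh × €0.161/kWh = €4.64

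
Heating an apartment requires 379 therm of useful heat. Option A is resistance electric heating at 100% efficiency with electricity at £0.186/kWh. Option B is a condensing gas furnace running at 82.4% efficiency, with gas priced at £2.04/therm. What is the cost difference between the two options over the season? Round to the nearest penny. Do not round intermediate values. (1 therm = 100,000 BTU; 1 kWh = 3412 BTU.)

£1127.76

Heat load = 379 therm × 100,000 = 37,900,000 BTU
Gas: input = 37,900,000 / 0.824 = 45,995,146 BTU = 460 therm → 460 × £2.04 = £938.30
Electric: 37,900,000 BTU / 3412 = 11,110 kWh → × £0.186 = £2,066.06
Difference = |£938.30 − £2,066.06| = £1,127.76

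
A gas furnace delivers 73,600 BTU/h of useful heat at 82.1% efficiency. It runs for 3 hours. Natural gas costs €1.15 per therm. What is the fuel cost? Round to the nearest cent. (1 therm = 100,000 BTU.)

€3.09

Heat delivered = 73,600 BTU/h × 3 h = 220,800 BTU
Gas input = 220,800 / 0.821 = 268,940 BTU
= 268,940 / 100,000 = 2.689 therm
Cost = 2.689 × €1.15/therm = €3.09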